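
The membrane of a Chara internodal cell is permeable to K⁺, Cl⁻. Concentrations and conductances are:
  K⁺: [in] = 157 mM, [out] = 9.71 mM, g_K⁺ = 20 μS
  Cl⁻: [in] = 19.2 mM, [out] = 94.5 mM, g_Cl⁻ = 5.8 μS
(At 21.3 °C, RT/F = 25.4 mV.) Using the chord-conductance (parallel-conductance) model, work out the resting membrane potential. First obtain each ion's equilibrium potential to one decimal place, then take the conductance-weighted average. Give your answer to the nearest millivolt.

E_K⁺ = (25.4/1)·ln(9.71/157) = -70.7 mV
E_Cl⁻ = (25.4/-1)·ln(94.5/19.2) = -40.5 mV
Vm = (Σ gᵢEᵢ)/(Σ gᵢ) = (20·-70.7 + 5.8·-40.5) / (20 + 5.8)
= -1648.90 / 25.8 = -63.91 mV

-64 mV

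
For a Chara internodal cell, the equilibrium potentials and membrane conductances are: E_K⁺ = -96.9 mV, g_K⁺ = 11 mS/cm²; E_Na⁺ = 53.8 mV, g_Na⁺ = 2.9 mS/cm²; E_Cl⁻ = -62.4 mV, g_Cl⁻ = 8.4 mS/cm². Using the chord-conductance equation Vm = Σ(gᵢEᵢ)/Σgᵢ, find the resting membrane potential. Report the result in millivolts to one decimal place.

-64.3 mV

Σ gᵢEᵢ = 11·(-96.9) + 2.9·(53.8) + 8.4·(-62.4) = -1434.04
Σ gᵢ = 11 + 2.9 + 8.4 = 22.3
Vm = -1434.04 / 22.3 = -64.31 mV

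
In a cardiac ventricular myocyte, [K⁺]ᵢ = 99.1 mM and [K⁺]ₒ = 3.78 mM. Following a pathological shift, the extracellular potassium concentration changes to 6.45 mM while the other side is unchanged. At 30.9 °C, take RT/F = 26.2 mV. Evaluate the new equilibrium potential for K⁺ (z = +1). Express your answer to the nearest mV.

After the shift: [K⁺]_out = 6.45, [K⁺]_in = 99.1 mM.
E_new = (26.2/1)·ln(6.45/99.1) = 26.20 · (-2.7320) = -71.58 mV

-72 mV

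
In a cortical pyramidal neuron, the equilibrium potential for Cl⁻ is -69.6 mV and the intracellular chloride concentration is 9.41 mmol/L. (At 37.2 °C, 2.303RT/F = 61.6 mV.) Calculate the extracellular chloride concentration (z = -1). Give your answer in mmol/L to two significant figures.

Nernst: E = (61.6/-1) · log₁₀([out]/[in]), so log₁₀([out]/[in]) = -69.6 × -1 / 61.6 = 1.1299.
[out]/[in] = 10^(1.1299) = 13.49.
[out] = 13.49 × 9.41 = 126.9 mmol/L.

130 mmol/L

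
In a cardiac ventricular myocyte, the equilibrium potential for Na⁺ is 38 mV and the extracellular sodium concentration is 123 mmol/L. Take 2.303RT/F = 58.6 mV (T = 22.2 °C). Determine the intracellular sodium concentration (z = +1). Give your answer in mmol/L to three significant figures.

Nernst: E = (58.6/1) · log₁₀([out]/[in]), so log₁₀([out]/[in]) = 38.0 × 1 / 58.6 = 0.6485.
[out]/[in] = 10^(0.6485) = 4.451.
[in] = 123 / 4.451 = 27.63 mmol/L.

27.6 mmol/L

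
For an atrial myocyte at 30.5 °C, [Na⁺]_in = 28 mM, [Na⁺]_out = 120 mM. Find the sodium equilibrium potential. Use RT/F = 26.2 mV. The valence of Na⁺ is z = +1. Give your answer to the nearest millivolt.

38 mV

E = (26.2/z) · ln([Na⁺]_out/[Na⁺]_in) with z = +1.
= (26.2/1) · ln(120/28) = 26.20 · ln(4.286)
= 26.20 · (1.4553) = 38.13 mV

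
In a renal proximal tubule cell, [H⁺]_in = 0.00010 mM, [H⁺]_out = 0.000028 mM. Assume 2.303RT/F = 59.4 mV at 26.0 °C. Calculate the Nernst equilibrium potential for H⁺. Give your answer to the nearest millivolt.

E = (59.4/z) · log₁₀([H⁺]_out/[H⁺]_in) with z = +1.
= (59.4/1) · log₁₀(0.000028/0.00010) = 59.40 · log₁₀(0.28)
= 59.40 · (-0.5528) = -32.84 mV

-33 mV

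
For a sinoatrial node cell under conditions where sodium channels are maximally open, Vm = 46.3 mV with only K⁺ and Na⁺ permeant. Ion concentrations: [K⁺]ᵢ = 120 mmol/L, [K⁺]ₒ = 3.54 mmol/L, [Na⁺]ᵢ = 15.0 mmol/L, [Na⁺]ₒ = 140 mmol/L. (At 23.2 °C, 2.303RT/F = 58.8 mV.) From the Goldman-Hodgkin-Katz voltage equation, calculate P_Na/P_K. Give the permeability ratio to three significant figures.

Let α = P_Na/P_K. GHK: Vm = 58.8·log₁₀[(Kₒ + α·Naₒ)/(Kᵢ + α·Naᵢ)].
10^(Vm/58.8) = 10^(46.3/58.8) = 6.1294
So 6.1294·(Kᵢ + α·Naᵢ) = Kₒ + α·Naₒ → α = (6.1294·120.0 − 3.54) / (140.0 − 6.1294·15.0)
α = (735.5 − 3.54) / (140.0 − 91.94) = 732/48.06 = 15.23

15.2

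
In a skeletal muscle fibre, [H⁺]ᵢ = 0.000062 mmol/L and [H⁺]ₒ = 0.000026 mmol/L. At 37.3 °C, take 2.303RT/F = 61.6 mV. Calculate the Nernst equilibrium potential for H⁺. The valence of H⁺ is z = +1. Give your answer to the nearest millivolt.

E = (61.6/z) · log₁₀([H⁺]_out/[H⁺]_in) with z = +1.
= (61.6/1) · log₁₀(0.000026/0.000062) = 61.60 · log₁₀(0.4194)
= 61.60 · (-0.3774) = -23.25 mV

-23 mV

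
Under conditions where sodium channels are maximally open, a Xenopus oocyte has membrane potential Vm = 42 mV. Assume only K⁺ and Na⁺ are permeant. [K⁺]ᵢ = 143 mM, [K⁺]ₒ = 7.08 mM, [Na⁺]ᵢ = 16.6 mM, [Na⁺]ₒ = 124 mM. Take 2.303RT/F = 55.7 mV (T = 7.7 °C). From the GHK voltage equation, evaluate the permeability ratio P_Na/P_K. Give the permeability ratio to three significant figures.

27.0

Let α = P_Na/P_K. GHK: Vm = 55.7·log₁₀[(Kₒ + α·Naₒ)/(Kᵢ + α·Naᵢ)].
10^(Vm/55.7) = 10^(42.0/55.7) = 5.676
So 5.676·(Kᵢ + α·Naᵢ) = Kₒ + α·Naₒ → α = (5.676·143.0 − 7.08) / (124.0 − 5.676·16.6)
α = (811.7 − 7.08) / (124.0 − 94.22) = 804.6/29.78 = 27.02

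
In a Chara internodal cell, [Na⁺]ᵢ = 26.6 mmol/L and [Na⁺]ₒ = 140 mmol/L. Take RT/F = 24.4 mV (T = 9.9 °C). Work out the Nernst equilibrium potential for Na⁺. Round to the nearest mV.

41 mV

E = (24.4/z) · ln([Na⁺]_out/[Na⁺]_in) with z = +1.
= (24.4/1) · ln(140/26.6) = 24.40 · ln(5.263)
= 24.40 · (1.6607) = 40.52 mV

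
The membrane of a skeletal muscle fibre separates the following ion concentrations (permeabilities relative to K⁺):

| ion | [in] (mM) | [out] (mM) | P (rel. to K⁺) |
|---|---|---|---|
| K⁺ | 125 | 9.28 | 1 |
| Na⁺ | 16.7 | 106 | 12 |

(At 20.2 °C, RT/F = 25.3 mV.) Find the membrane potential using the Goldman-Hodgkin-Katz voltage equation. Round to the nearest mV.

35 mV

Vm = 25.3 · ln[(Σ P·[cation]ₒ + Σ P·[anion]ᵢ) / (Σ P·[cation]ᵢ + Σ P·[anion]ₒ)]
Numerator = 1×9.28 + 12×106 = 1281
Denominator = 1×125 + 12×16.7 = 325.4
Vm = 25.3 · ln(3.9376) = 25.3 × (1.3706) = 34.68 mV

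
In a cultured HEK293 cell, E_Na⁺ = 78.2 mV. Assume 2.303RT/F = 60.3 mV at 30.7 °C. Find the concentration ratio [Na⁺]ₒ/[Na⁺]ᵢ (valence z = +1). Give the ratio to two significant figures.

20

log₁₀([out]/[in]) = E·z/(60.3) = 78.2 × 1 / 60.3 = 1.2968
[out]/[in] = 10^(1.2968) = 19.81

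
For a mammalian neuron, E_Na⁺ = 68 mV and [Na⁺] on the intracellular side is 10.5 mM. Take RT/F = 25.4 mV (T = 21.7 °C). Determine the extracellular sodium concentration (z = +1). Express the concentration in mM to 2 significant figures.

Nernst: E = (25.4/1) · ln([out]/[in]), so ln([out]/[in]) = 68.0 × 1 / 25.4 = 2.6772.
[out]/[in] = e^(2.6772) = 14.54.
[out] = 14.54 × 10.5 = 152.7 mM.

150 mM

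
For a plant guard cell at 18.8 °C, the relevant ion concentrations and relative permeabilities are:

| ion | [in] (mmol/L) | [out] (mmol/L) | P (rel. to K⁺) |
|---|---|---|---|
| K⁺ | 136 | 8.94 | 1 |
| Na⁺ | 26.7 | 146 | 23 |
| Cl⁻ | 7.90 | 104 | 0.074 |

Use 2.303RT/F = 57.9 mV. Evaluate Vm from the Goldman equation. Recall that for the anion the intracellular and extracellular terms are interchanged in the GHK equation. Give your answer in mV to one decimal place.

37.5 mV

Vm = 57.9 · log₁₀[(Σ P·[cation]ₒ + Σ P·[anion]ᵢ) / (Σ P·[cation]ᵢ + Σ P·[anion]ₒ)]
Numerator = 1×8.94 + 23×146 + 0.074×7.90 = 3368
Denominator = 1×136 + 23×26.7 + 0.074×104 = 757.8
Vm = 57.9 · log₁₀(4.4438) = 57.9 × (0.6478) = 37.51 mV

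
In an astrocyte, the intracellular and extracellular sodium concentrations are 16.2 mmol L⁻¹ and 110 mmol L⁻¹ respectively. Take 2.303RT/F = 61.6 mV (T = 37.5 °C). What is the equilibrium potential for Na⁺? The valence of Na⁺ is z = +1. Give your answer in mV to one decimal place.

E = (61.6/z) · log₁₀([Na⁺]_out/[Na⁺]_in) with z = +1.
= (61.6/1) · log₁₀(110/16.2) = 61.60 · log₁₀(6.79)
= 61.60 · (0.8319) = 51.24 mV

51.2 mV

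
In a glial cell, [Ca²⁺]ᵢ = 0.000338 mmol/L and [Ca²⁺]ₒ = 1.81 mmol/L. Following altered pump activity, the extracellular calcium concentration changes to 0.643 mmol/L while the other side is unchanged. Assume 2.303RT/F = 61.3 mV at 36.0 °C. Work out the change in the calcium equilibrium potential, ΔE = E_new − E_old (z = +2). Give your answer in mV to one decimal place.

-13.8 mV

E_old = (61.3/2)·log₁₀(1.81/0.000338) = 114.29 mV
E_new = (61.3/2)·log₁₀(0.643/0.000338) = 100.51 mV
ΔE = 100.51 − (114.29) = -13.78 mV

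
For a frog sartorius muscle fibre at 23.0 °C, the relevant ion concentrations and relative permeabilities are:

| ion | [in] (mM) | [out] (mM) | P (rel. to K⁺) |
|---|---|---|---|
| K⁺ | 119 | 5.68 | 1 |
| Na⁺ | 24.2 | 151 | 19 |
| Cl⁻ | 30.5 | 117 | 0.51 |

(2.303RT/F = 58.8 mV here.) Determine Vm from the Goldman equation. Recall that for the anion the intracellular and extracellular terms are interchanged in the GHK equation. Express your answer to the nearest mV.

Vm = 58.8 · log₁₀[(Σ P·[cation]ₒ + Σ P·[anion]ᵢ) / (Σ P·[cation]ᵢ + Σ P·[anion]ₒ)]
Numerator = 1×5.68 + 19×151 + 0.51×30.5 = 2890
Denominator = 1×119 + 19×24.2 + 0.51×117 = 638.5
Vm = 58.8 · log₁₀(4.5268) = 58.8 × (0.6558) = 38.56 mV

39 mV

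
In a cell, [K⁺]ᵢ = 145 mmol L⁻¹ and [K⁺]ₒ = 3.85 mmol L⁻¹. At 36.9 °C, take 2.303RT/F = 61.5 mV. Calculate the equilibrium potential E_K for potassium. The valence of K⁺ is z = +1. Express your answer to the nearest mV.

-97 mV

E = (61.5/z) · log₁₀([K⁺]_out/[K⁺]_in) with z = +1.
= (61.5/1) · log₁₀(3.85/145) = 61.50 · log₁₀(0.02655)
= 61.50 · (-1.5759) = -96.92 mV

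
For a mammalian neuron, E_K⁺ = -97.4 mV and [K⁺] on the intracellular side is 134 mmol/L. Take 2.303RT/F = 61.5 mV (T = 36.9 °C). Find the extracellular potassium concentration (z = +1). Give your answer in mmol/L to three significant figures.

Nernst: E = (61.5/1) · log₁₀([out]/[in]), so log₁₀([out]/[in]) = -97.4 × 1 / 61.5 = -1.5837.
[out]/[in] = 10^(-1.5837) = 0.02608.
[out] = 0.02608 × 134 = 3.494 mmol/L.

3.49 mmol/L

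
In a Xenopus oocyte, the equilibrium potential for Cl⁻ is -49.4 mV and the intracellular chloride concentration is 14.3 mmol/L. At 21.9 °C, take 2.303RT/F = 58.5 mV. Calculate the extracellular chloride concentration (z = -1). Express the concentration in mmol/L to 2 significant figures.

Nernst: E = (58.5/-1) · log₁₀([out]/[in]), so log₁₀([out]/[in]) = -49.4 × -1 / 58.5 = 0.8444.
[out]/[in] = 10^(0.8444) = 6.989.
[out] = 6.989 × 14.3 = 99.95 mmol/L.

100 mmol/L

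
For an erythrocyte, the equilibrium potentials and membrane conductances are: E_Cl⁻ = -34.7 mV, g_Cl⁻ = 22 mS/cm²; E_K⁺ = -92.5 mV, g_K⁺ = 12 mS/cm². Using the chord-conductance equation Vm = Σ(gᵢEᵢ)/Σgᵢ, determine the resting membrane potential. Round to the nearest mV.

Σ gᵢEᵢ = 22·(-34.7) + 12·(-92.5) = -1873.40
Σ gᵢ = 22 + 12 = 34
Vm = -1873.40 / 34 = -55.10 mV

-55 mV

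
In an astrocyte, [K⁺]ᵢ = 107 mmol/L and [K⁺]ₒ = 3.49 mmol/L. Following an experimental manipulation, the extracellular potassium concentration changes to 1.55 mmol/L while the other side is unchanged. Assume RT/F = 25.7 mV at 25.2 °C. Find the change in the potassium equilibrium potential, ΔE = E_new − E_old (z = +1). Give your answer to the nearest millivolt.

E_old = (25.7/1)·ln(3.49/107) = -87.97 mV
E_new = (25.7/1)·ln(1.55/107) = -108.83 mV
ΔE = -108.83 − (-87.97) = -20.86 mV

-21 mV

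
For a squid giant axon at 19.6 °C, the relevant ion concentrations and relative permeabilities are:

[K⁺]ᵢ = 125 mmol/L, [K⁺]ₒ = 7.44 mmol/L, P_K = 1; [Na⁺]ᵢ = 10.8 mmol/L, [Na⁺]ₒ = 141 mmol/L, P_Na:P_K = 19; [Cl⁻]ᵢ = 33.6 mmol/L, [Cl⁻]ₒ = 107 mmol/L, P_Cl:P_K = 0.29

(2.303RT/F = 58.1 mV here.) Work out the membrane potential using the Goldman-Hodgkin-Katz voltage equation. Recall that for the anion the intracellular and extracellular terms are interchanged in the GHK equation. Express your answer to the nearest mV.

Vm = 58.1 · log₁₀[(Σ P·[cation]ₒ + Σ P·[anion]ᵢ) / (Σ P·[cation]ᵢ + Σ P·[anion]ₒ)]
Numerator = 1×7.44 + 19×141 + 0.29×33.6 = 2696
Denominator = 1×125 + 19×10.8 + 0.29×107 = 361.2
Vm = 58.1 · log₁₀(7.4639) = 58.1 × (0.8730) = 50.72 mV

51 mV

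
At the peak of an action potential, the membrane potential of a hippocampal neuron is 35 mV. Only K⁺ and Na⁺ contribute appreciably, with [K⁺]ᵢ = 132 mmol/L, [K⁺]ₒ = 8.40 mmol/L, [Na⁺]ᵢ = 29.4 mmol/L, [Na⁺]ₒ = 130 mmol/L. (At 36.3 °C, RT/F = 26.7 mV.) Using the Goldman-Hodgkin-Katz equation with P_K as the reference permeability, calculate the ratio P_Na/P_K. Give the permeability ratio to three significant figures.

Let α = P_Na/P_K. GHK: Vm = 26.7·ln[(Kₒ + α·Naₒ)/(Kᵢ + α·Naᵢ)].
e^(Vm/26.7) = e^(35.0/26.7) = 3.7094
So 3.7094·(Kᵢ + α·Naᵢ) = Kₒ + α·Naₒ → α = (3.7094·132.0 − 8.4) / (130.0 − 3.7094·29.4)
α = (489.6 − 8.4) / (130.0 − 109.1) = 481.2/20.94 = 22.98

23.0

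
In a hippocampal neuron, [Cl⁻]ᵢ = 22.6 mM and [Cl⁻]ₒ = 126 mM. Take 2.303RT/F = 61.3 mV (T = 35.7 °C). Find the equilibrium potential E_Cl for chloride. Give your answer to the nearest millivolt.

-46 mV

E = (61.3/z) · log₁₀([Cl⁻]_out/[Cl⁻]_in) with z = -1.
For an anion, dividing by z = -1 reverses the sign.
= (61.3/-1) · log₁₀(126/22.6) = -61.30 · log₁₀(5.575)
= -61.30 · (0.7463) = -45.75 mV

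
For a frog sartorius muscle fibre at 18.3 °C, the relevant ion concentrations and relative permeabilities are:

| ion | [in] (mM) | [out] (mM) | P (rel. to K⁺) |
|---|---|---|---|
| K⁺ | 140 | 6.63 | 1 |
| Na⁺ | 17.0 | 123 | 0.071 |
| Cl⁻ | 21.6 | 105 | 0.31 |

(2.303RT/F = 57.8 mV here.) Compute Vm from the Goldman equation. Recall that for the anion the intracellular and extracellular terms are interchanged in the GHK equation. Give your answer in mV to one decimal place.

Vm = 57.8 · log₁₀[(Σ P·[cation]ₒ + Σ P·[anion]ᵢ) / (Σ P·[cation]ᵢ + Σ P·[anion]ₒ)]
Numerator = 1×6.63 + 0.071×123 + 0.31×21.6 = 22.06
Denominator = 1×140 + 0.071×17.0 + 0.31×105 = 173.8
Vm = 57.8 · log₁₀(0.12695) = 57.8 × (-0.8964) = -51.81 mV

-51.8 mV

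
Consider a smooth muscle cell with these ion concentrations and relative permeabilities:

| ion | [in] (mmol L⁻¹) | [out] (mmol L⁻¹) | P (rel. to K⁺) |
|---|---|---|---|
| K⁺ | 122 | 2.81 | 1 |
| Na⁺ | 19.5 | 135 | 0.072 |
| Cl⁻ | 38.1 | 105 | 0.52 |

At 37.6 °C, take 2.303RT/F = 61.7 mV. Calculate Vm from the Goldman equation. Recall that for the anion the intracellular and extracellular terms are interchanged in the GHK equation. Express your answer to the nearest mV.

-46 mV

Vm = 61.7 · log₁₀[(Σ P·[cation]ₒ + Σ P·[anion]ᵢ) / (Σ P·[cation]ᵢ + Σ P·[anion]ₒ)]
Numerator = 1×2.81 + 0.072×135 + 0.52×38.1 = 32.34
Denominator = 1×122 + 0.072×19.5 + 0.52×105 = 178
Vm = 61.7 · log₁₀(0.18169) = 61.7 × (-0.7407) = -45.70 mV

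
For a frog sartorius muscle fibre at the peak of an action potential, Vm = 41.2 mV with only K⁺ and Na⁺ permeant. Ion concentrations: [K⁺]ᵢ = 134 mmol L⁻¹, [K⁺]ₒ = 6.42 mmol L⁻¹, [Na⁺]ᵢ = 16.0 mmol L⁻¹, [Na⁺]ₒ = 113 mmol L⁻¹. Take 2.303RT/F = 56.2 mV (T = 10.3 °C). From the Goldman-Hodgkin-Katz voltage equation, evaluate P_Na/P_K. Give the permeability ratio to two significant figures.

Let α = P_Na/P_K. GHK: Vm = 56.2·log₁₀[(Kₒ + α·Naₒ)/(Kᵢ + α·Naᵢ)].
10^(Vm/56.2) = 10^(41.2/56.2) = 5.4087
So 5.4087·(Kᵢ + α·Naᵢ) = Kₒ + α·Naₒ → α = (5.4087·134.0 − 6.42) / (113.0 − 5.4087·16.0)
α = (724.8 − 6.42) / (113.0 − 86.54) = 718.4/26.46 = 27.15

27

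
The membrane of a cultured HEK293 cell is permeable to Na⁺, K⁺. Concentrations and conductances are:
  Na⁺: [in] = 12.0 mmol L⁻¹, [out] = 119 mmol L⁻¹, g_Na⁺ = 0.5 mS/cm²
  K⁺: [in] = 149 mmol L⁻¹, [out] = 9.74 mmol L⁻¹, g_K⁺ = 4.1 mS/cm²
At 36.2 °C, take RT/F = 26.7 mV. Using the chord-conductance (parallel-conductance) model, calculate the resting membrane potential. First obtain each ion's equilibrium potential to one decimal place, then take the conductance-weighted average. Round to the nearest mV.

E_Na⁺ = (26.7/1)·ln(119/12.0) = 61.3 mV
E_K⁺ = (26.7/1)·ln(9.74/149) = -72.8 mV
Vm = (Σ gᵢEᵢ)/(Σ gᵢ) = (0.5·61.3 + 4.1·-72.8) / (0.5 + 4.1)
= -267.83 / 4.6 = -58.22 mV

-58 mV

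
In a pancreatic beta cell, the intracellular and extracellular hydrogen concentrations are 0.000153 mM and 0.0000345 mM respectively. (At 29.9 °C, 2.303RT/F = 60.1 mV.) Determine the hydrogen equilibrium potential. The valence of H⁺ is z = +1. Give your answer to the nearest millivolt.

E = (60.1/z) · log₁₀([H⁺]_out/[H⁺]_in) with z = +1.
= (60.1/1) · log₁₀(0.0000345/0.000153) = 60.10 · log₁₀(0.2255)
= 60.10 · (-0.6469) = -38.88 mV

-39 mV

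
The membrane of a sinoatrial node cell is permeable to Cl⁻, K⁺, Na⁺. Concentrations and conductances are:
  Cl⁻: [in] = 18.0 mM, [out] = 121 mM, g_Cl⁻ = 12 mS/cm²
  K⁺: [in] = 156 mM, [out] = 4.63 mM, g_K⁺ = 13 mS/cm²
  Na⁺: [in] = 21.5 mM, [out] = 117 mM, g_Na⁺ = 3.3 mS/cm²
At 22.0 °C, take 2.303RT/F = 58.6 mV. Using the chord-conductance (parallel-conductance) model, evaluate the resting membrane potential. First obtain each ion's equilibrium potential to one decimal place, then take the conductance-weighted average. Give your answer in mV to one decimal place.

E_Cl⁻ = (58.6/-1)·log₁₀(121/18.0) = -48.5 mV
E_K⁺ = (58.6/1)·log₁₀(4.63/156) = -89.5 mV
E_Na⁺ = (58.6/1)·log₁₀(117/21.5) = 43.1 mV
Vm = (Σ gᵢEᵢ)/(Σ gᵢ) = (12·-48.5 + 13·-89.5 + 3.3·43.1) / (12 + 13 + 3.3)
= -1603.27 / 28.3 = -56.65 mV

-56.7 mV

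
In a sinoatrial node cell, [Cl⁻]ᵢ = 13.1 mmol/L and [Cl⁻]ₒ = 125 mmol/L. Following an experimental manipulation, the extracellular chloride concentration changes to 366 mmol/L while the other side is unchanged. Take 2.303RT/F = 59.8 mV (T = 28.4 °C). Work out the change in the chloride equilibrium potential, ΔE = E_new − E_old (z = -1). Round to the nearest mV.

-28 mV

E_old = (59.8/-1)·log₁₀(125/13.1) = -58.58 mV
E_new = (59.8/-1)·log₁₀(366/13.1) = -86.48 mV
ΔE = -86.48 − (-58.58) = -27.90 mV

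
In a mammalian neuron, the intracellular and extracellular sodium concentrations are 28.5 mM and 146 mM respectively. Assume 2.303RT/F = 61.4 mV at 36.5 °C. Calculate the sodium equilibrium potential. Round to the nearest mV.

E = (61.4/z) · log₁₀([Na⁺]_out/[Na⁺]_in) with z = +1.
= (61.4/1) · log₁₀(146/28.5) = 61.40 · log₁₀(5.123)
= 61.40 · (0.7095) = 43.56 mV

44 mV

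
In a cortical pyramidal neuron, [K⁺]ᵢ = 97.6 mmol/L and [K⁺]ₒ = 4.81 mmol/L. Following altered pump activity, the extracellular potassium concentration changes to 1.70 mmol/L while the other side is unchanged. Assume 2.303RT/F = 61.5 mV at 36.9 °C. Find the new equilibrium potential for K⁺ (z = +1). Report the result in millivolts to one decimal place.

-108.2 mV

After the shift: [K⁺]_out = 1.70, [K⁺]_in = 97.6 mmol/L.
E_new = (61.5/1)·log₁₀(1.70/97.6) = 61.50 · (-1.7590) = -108.18 mV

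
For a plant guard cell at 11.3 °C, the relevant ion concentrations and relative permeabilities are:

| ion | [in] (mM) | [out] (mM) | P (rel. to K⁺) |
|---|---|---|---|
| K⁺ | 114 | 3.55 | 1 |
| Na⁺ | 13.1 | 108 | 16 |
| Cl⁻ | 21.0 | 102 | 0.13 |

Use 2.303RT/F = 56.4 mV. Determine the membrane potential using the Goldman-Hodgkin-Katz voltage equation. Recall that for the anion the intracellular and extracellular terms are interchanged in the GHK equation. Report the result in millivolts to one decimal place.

Vm = 56.4 · log₁₀[(Σ P·[cation]ₒ + Σ P·[anion]ᵢ) / (Σ P·[cation]ᵢ + Σ P·[anion]ₒ)]
Numerator = 1×3.55 + 16×108 + 0.13×21.0 = 1734
Denominator = 1×114 + 16×13.1 + 0.13×102 = 336.9
Vm = 56.4 · log₁₀(5.1484) = 56.4 × (0.7117) = 40.14 mV

40.1 mV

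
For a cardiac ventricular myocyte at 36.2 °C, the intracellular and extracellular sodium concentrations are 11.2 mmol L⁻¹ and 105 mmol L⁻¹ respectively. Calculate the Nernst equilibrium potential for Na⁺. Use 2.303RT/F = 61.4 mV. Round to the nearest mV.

60 mV

E = (61.4/z) · log₁₀([Na⁺]_out/[Na⁺]_in) with z = +1.
= (61.4/1) · log₁₀(105/11.2) = 61.40 · log₁₀(9.375)
= 61.40 · (0.9720) = 59.68 mV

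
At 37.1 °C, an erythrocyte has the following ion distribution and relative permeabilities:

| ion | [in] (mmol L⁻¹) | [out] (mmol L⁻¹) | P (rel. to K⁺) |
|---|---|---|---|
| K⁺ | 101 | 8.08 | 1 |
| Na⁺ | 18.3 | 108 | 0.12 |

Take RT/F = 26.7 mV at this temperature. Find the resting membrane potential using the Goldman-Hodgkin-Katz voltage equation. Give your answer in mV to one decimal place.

Vm = 26.7 · ln[(Σ P·[cation]ₒ + Σ P·[anion]ᵢ) / (Σ P·[cation]ᵢ + Σ P·[anion]ₒ)]
Numerator = 1×8.08 + 0.12×108 = 21.04
Denominator = 1×101 + 0.12×18.3 = 103.2
Vm = 26.7 · ln(0.20388) = 26.7 × (-1.5902) = -42.46 mV

-42.5 mV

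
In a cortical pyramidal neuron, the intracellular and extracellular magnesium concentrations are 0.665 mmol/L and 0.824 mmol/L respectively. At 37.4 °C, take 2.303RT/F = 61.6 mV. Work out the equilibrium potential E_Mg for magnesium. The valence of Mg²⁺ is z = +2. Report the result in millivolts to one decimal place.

E = (61.6/z) · log₁₀([Mg²⁺]_out/[Mg²⁺]_in) with z = +2.
= (61.6/2) · log₁₀(0.824/0.665) = 30.80 · log₁₀(1.239)
= 30.80 · (0.0931) = 2.87 mV

2.9 mV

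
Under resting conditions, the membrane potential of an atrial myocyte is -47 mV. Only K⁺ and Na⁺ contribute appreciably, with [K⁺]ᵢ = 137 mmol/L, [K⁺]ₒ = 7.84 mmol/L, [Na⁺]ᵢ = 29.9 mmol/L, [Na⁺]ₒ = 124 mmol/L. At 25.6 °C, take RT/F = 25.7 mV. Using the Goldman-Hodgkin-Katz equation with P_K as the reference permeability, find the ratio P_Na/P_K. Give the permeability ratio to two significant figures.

0.12

Let α = P_Na/P_K. GHK: Vm = 25.7·ln[(Kₒ + α·Naₒ)/(Kᵢ + α·Naᵢ)].
e^(Vm/25.7) = e^(-47.0/25.7) = 0.16061
So 0.16061·(Kᵢ + α·Naᵢ) = Kₒ + α·Naₒ → α = (0.16061·137.0 − 7.84) / (124.0 − 0.16061·29.9)
α = (22 − 7.84) / (124.0 − 4.802) = 14.16/119.2 = 0.1188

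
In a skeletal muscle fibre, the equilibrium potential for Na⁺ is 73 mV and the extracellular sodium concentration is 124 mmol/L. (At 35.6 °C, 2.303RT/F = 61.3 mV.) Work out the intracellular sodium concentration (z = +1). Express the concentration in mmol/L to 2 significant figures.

Nernst: E = (61.3/1) · log₁₀([out]/[in]), so log₁₀([out]/[in]) = 73.0 × 1 / 61.3 = 1.1909.
[out]/[in] = 10^(1.1909) = 15.52.
[in] = 124 / 15.52 = 7.99 mmol/L.

8.0 mmol/L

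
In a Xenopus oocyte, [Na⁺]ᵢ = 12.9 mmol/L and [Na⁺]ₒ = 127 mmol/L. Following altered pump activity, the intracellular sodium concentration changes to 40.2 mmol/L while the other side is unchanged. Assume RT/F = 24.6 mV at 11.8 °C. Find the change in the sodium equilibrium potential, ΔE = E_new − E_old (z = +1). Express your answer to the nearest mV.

E_old = (24.6/1)·ln(127/12.9) = 56.26 mV
E_new = (24.6/1)·ln(127/40.2) = 28.30 mV
ΔE = 28.30 − (56.26) = -27.96 mV

-28 mV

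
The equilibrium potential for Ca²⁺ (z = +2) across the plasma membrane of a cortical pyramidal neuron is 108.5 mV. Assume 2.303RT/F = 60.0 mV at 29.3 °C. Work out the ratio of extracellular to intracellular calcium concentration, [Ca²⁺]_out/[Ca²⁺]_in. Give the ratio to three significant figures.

4140

log₁₀([out]/[in]) = E·z/(60.0) = 108.5 × 2 / 60.0 = 3.6167
[out]/[in] = 10^(3.6167) = 4137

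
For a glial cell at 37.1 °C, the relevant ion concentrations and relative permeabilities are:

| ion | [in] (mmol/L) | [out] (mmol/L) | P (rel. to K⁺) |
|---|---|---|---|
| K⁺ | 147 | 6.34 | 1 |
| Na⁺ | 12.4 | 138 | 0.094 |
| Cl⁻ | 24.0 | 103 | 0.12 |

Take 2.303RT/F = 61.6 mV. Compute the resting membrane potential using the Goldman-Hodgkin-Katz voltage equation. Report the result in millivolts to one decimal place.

Vm = 61.6 · log₁₀[(Σ P·[cation]ₒ + Σ P·[anion]ᵢ) / (Σ P·[cation]ᵢ + Σ P·[anion]ₒ)]
Numerator = 1×6.34 + 0.094×138 + 0.12×24.0 = 22.19
Denominator = 1×147 + 0.094×12.4 + 0.12×103 = 160.5
Vm = 61.6 · log₁₀(0.13825) = 61.6 × (-0.8593) = -52.94 mV

-52.9 mV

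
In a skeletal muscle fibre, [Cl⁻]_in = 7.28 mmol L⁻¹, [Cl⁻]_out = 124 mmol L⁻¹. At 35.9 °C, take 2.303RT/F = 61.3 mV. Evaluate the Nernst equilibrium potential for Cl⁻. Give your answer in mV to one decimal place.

-75.5 mV

E = (61.3/z) · log₁₀([Cl⁻]_out/[Cl⁻]_in) with z = -1.
For an anion, dividing by z = -1 reverses the sign.
= (61.3/-1) · log₁₀(124/7.28) = -61.30 · log₁₀(17.03)
= -61.30 · (1.2313) = -75.48 mV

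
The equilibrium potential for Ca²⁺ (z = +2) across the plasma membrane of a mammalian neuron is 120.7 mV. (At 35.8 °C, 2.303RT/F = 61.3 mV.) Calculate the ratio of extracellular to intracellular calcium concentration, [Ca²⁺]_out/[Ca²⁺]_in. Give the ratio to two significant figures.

8700

log₁₀([out]/[in]) = E·z/(61.3) = 120.7 × 2 / 61.3 = 3.9380
[out]/[in] = 10^(3.9380) = 8670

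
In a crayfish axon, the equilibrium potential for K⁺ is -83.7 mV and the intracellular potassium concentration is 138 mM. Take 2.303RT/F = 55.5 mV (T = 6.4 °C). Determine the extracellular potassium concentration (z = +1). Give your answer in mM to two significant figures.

Nernst: E = (55.5/1) · log₁₀([out]/[in]), so log₁₀([out]/[in]) = -83.7 × 1 / 55.5 = -1.5081.
[out]/[in] = 10^(-1.5081) = 0.03104.
[out] = 0.03104 × 138 = 4.283 mM.

4.3 mM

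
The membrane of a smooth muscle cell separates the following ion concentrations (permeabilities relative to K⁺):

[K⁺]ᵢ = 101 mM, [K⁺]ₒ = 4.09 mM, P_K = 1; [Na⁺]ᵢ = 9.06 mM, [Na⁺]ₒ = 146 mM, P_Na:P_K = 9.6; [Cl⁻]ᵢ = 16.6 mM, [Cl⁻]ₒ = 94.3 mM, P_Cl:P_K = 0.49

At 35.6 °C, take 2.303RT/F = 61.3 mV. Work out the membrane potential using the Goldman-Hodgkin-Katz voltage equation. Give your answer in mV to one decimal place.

47.9 mV

Vm = 61.3 · log₁₀[(Σ P·[cation]ₒ + Σ P·[anion]ᵢ) / (Σ P·[cation]ᵢ + Σ P·[anion]ₒ)]
Numerator = 1×4.09 + 9.6×146 + 0.49×16.6 = 1414
Denominator = 1×101 + 9.6×9.06 + 0.49×94.3 = 234.2
Vm = 61.3 · log₁₀(6.0373) = 61.3 × (0.7808) = 47.87 mV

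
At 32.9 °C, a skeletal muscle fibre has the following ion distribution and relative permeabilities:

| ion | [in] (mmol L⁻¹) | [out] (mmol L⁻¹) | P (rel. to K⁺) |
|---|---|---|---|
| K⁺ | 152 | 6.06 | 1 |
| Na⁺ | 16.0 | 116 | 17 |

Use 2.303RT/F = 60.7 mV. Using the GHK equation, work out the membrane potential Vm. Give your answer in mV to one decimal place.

40.6 mV

Vm = 60.7 · log₁₀[(Σ P·[cation]ₒ + Σ P·[anion]ᵢ) / (Σ P·[cation]ᵢ + Σ P·[anion]ₒ)]
Numerator = 1×6.06 + 17×116 = 1978
Denominator = 1×152 + 17×16.0 = 424
Vm = 60.7 · log₁₀(4.6652) = 60.7 × (0.6689) = 40.60 mV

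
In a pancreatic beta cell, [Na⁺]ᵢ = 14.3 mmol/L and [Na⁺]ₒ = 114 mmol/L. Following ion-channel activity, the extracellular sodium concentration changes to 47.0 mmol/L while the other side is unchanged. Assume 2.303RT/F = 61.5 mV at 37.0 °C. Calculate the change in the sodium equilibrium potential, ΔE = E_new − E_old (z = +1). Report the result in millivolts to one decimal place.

-23.7 mV

E_old = (61.5/1)·log₁₀(114/14.3) = 55.45 mV
E_new = (61.5/1)·log₁₀(47.0/14.3) = 31.78 mV
ΔE = 31.78 − (55.45) = -23.67 mV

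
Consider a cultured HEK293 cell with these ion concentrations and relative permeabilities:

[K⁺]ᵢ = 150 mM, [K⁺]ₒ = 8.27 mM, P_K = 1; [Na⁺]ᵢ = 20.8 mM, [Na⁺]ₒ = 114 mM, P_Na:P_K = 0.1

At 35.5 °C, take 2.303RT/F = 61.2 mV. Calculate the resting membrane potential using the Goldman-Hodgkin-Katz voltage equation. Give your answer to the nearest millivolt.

-54 mV

Vm = 61.2 · log₁₀[(Σ P·[cation]ₒ + Σ P·[anion]ᵢ) / (Σ P·[cation]ᵢ + Σ P·[anion]ₒ)]
Numerator = 1×8.27 + 0.1×114 = 19.67
Denominator = 1×150 + 0.1×20.8 = 152.1
Vm = 61.2 · log₁₀(0.12934) = 61.2 × (-0.8883) = -54.36 mV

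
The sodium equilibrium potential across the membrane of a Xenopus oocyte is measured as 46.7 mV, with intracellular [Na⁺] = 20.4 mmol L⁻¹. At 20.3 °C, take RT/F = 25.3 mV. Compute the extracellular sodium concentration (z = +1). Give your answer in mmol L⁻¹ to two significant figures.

130 mmol L⁻¹

Nernst: E = (25.3/1) · ln([out]/[in]), so ln([out]/[in]) = 46.7 × 1 / 25.3 = 1.8458.
[out]/[in] = e^(1.8458) = 6.333.
[out] = 6.333 × 20.4 = 129.2 mmol L⁻¹.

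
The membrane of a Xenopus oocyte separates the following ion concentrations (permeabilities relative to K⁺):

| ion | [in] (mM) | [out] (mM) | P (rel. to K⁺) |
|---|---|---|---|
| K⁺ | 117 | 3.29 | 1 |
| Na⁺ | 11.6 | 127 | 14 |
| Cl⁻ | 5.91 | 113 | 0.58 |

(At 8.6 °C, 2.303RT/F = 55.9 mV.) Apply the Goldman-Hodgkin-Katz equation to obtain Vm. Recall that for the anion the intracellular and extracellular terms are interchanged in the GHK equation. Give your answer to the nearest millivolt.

Vm = 55.9 · log₁₀[(Σ P·[cation]ₒ + Σ P·[anion]ᵢ) / (Σ P·[cation]ᵢ + Σ P·[anion]ₒ)]
Numerator = 1×3.29 + 14×127 + 0.58×5.91 = 1785
Denominator = 1×117 + 14×11.6 + 0.58×113 = 344.9
Vm = 55.9 · log₁₀(5.174) = 55.9 × (0.7138) = 39.90 mV

40 mV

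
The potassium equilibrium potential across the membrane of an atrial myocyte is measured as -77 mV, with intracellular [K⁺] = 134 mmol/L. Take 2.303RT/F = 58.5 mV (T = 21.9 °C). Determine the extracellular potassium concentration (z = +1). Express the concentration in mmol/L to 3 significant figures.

6.47 mmol/L

Nernst: E = (58.5/1) · log₁₀([out]/[in]), so log₁₀([out]/[in]) = -77.0 × 1 / 58.5 = -1.3162.
[out]/[in] = 10^(-1.3162) = 0.04828.
[out] = 0.04828 × 134 = 6.469 mmol/L.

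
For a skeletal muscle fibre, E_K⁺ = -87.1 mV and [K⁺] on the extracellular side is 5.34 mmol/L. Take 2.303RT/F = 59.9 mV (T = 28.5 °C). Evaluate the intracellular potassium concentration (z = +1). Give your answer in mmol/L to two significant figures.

150 mmol/L

Nernst: E = (59.9/1) · log₁₀([out]/[in]), so log₁₀([out]/[in]) = -87.1 × 1 / 59.9 = -1.4541.
[out]/[in] = 10^(-1.4541) = 0.03515.
[in] = 5.34 / 0.03515 = 151.9 mmol/L.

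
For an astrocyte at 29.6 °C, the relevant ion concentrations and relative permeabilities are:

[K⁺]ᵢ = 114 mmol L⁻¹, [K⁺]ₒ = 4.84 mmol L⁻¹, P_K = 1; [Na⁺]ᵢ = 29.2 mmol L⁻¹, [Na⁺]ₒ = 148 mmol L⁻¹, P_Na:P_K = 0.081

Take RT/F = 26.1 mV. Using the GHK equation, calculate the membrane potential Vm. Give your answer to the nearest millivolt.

Vm = 26.1 · ln[(Σ P·[cation]ₒ + Σ P·[anion]ᵢ) / (Σ P·[cation]ᵢ + Σ P·[anion]ₒ)]
Numerator = 1×4.84 + 0.081×148 = 16.83
Denominator = 1×114 + 0.081×29.2 = 116.4
Vm = 26.1 · ln(0.14461) = 26.1 × (-1.9337) = -50.47 mV

-50 mV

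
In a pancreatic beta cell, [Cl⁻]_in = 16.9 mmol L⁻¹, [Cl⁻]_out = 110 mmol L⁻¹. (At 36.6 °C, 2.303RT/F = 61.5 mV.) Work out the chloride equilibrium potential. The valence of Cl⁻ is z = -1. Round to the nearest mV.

-50 mV

E = (61.5/z) · log₁₀([Cl⁻]_out/[Cl⁻]_in) with z = -1.
For an anion, dividing by z = -1 reverses the sign.
= (61.5/-1) · log₁₀(110/16.9) = -61.50 · log₁₀(6.509)
= -61.50 · (0.8135) = -50.03 mV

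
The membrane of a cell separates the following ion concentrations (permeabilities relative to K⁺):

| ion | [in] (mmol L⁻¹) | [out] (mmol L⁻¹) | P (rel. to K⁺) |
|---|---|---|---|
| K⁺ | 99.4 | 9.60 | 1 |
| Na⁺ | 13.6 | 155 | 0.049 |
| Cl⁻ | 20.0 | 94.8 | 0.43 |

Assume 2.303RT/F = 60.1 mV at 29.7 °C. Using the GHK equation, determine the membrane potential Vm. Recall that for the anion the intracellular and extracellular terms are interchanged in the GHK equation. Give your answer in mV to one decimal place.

-44.3 mV

Vm = 60.1 · log₁₀[(Σ P·[cation]ₒ + Σ P·[anion]ᵢ) / (Σ P·[cation]ᵢ + Σ P·[anion]ₒ)]
Numerator = 1×9.60 + 0.049×155 + 0.43×20.0 = 25.8
Denominator = 1×99.4 + 0.049×13.6 + 0.43×94.8 = 140.8
Vm = 60.1 · log₁₀(0.18316) = 60.1 × (-0.7372) = -44.30 mV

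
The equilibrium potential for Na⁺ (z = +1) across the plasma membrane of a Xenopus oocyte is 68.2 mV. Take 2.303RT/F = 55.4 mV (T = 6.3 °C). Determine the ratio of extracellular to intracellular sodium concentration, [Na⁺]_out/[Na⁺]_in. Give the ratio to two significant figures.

17

log₁₀([out]/[in]) = E·z/(55.4) = 68.2 × 1 / 55.4 = 1.2310
[out]/[in] = 10^(1.2310) = 17.02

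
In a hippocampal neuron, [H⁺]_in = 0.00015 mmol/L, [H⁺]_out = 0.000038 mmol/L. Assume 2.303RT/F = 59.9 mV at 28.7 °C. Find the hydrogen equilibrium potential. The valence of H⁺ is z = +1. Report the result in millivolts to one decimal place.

E = (59.9/z) · log₁₀([H⁺]_out/[H⁺]_in) with z = +1.
= (59.9/1) · log₁₀(0.000038/0.00015) = 59.90 · log₁₀(0.2533)
= 59.90 · (-0.5963) = -35.72 mV

-35.7 mV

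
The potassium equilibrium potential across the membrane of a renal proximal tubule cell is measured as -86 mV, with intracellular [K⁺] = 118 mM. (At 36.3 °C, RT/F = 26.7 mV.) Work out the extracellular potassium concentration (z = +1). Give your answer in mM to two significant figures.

4.7 mM

Nernst: E = (26.7/1) · ln([out]/[in]), so ln([out]/[in]) = -86.0 × 1 / 26.7 = -3.2210.
[out]/[in] = e^(-3.2210) = 0.03992.
[out] = 0.03992 × 118 = 4.71 mM.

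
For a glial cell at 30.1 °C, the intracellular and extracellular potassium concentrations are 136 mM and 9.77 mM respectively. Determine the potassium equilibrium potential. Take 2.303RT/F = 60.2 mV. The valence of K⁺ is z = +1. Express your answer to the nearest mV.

-69 mV

E = (60.2/z) · log₁₀([K⁺]_out/[K⁺]_in) with z = +1.
= (60.2/1) · log₁₀(9.77/136) = 60.20 · log₁₀(0.07184)
= 60.20 · (-1.1436) = -68.85 mV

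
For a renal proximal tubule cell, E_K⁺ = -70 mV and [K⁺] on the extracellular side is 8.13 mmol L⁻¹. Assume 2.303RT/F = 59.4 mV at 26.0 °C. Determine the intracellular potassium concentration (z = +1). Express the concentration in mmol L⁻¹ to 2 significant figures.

Nernst: E = (59.4/1) · log₁₀([out]/[in]), so log₁₀([out]/[in]) = -70.0 × 1 / 59.4 = -1.1785.
[out]/[in] = 10^(-1.1785) = 0.06631.
[in] = 8.13 / 0.06631 = 122.6 mmol L⁻¹.

120 mmol L⁻¹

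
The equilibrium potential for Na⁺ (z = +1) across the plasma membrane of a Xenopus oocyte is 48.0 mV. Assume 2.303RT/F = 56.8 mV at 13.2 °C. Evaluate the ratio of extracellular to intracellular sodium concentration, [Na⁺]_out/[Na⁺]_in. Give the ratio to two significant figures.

log₁₀([out]/[in]) = E·z/(56.8) = 48.0 × 1 / 56.8 = 0.8451
[out]/[in] = 10^(0.8451) = 7

7.0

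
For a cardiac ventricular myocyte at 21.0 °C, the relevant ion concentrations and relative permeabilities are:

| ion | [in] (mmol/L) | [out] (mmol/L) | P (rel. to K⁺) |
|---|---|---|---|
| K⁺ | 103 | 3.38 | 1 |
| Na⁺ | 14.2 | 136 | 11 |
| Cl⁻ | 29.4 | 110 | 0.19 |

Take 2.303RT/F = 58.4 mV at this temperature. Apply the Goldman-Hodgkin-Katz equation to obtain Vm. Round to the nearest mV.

43 mV

Vm = 58.4 · log₁₀[(Σ P·[cation]ₒ + Σ P·[anion]ᵢ) / (Σ P·[cation]ᵢ + Σ P·[anion]ₒ)]
Numerator = 1×3.38 + 11×136 + 0.19×29.4 = 1505
Denominator = 1×103 + 11×14.2 + 0.19×110 = 280.1
Vm = 58.4 · log₁₀(5.373) = 58.4 × (0.7302) = 42.64 mV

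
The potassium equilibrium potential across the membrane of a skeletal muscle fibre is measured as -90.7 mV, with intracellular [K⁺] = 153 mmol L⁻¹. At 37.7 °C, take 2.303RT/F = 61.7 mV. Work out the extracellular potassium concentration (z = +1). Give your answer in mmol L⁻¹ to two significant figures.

Nernst: E = (61.7/1) · log₁₀([out]/[in]), so log₁₀([out]/[in]) = -90.7 × 1 / 61.7 = -1.4700.
[out]/[in] = 10^(-1.4700) = 0.03388.
[out] = 0.03388 × 153 = 5.184 mmol L⁻¹.

5.2 mmol L⁻¹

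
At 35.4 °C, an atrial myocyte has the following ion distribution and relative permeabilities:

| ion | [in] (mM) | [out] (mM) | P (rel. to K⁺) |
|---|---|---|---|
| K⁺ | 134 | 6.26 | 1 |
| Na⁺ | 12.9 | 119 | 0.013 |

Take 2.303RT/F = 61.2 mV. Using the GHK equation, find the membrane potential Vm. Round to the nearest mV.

-76 mV

Vm = 61.2 · log₁₀[(Σ P·[cation]ₒ + Σ P·[anion]ᵢ) / (Σ P·[cation]ᵢ + Σ P·[anion]ₒ)]
Numerator = 1×6.26 + 0.013×119 = 7.807
Denominator = 1×134 + 0.013×12.9 = 134.2
Vm = 61.2 · log₁₀(0.058188) = 61.2 × (-1.2352) = -75.59 mV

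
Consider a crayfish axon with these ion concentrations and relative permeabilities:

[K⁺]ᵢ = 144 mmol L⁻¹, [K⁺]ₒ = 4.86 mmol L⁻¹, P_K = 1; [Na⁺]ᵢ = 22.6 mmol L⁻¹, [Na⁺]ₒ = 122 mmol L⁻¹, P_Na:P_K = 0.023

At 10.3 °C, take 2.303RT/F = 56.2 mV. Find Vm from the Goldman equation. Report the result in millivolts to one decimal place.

Vm = 56.2 · log₁₀[(Σ P·[cation]ₒ + Σ P·[anion]ᵢ) / (Σ P·[cation]ᵢ + Σ P·[anion]ₒ)]
Numerator = 1×4.86 + 0.023×122 = 7.666
Denominator = 1×144 + 0.023×22.6 = 144.5
Vm = 56.2 · log₁₀(0.053045) = 56.2 × (-1.2754) = -71.68 mV

-71.7 mV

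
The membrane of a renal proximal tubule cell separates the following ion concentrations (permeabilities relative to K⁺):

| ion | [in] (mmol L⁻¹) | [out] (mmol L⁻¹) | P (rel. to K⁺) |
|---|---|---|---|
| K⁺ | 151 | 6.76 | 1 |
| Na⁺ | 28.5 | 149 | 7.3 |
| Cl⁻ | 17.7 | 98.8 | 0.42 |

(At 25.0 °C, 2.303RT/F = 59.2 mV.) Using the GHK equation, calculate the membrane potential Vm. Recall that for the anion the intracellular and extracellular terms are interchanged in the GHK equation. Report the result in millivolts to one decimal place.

Vm = 59.2 · log₁₀[(Σ P·[cation]ₒ + Σ P·[anion]ᵢ) / (Σ P·[cation]ᵢ + Σ P·[anion]ₒ)]
Numerator = 1×6.76 + 7.3×149 + 0.42×17.7 = 1102
Denominator = 1×151 + 7.3×28.5 + 0.42×98.8 = 400.5
Vm = 59.2 · log₁₀(2.751) = 59.2 × (0.4395) = 26.02 mV

26.0 mV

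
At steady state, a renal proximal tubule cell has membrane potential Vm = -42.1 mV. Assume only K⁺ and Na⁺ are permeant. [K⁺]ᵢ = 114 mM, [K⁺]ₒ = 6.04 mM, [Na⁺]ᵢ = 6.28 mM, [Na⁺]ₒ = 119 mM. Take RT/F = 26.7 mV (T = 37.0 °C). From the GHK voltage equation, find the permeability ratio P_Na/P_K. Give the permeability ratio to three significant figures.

0.149

Let α = P_Na/P_K. GHK: Vm = 26.7·ln[(Kₒ + α·Naₒ)/(Kᵢ + α·Naᵢ)].
e^(Vm/26.7) = e^(-42.1/26.7) = 0.20664
So 0.20664·(Kᵢ + α·Naᵢ) = Kₒ + α·Naₒ → α = (0.20664·114.0 − 6.04) / (119.0 − 0.20664·6.28)
α = (23.56 − 6.04) / (119.0 − 1.298) = 17.52/117.7 = 0.1488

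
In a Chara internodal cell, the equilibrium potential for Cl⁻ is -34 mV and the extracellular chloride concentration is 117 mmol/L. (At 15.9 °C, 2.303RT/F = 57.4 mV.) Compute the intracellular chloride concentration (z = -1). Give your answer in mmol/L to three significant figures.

Nernst: E = (57.4/-1) · log₁₀([out]/[in]), so log₁₀([out]/[in]) = -34.0 × -1 / 57.4 = 0.5923.
[out]/[in] = 10^(0.5923) = 3.911.
[in] = 117 / 3.911 = 29.91 mmol/L.

29.9 mmol/L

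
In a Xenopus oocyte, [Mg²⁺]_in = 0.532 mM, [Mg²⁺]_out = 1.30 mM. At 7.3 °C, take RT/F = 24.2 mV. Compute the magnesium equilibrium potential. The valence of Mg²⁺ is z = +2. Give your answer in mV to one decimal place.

10.8 mV

E = (24.2/z) · ln([Mg²⁺]_out/[Mg²⁺]_in) with z = +2.
= (24.2/2) · ln(1.30/0.532) = 12.10 · ln(2.444)
= 12.10 · (0.8935) = 10.81 mV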